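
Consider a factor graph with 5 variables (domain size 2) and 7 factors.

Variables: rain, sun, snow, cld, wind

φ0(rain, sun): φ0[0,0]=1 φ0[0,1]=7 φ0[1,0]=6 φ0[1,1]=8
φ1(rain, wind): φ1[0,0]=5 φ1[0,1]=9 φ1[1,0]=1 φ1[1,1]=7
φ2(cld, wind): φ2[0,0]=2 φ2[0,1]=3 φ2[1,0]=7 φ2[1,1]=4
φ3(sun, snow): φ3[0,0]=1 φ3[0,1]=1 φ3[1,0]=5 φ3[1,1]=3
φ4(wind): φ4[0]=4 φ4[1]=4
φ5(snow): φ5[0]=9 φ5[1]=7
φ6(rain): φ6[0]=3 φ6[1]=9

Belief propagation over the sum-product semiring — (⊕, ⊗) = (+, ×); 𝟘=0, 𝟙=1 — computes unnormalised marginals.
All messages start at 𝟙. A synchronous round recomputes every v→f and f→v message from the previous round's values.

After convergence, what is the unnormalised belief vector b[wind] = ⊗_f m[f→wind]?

init: all messages = 𝟙 over 2 values
r1 m[φ0→rain] = [8, 14]
r1 m[φ0→sun] = [7, 15]
r1 m[φ1→rain] = [14, 8]
r1 m[φ1→wind] = [6, 16]
r1 m[φ2→cld] = [5, 11]
r1 m[φ2→wind] = [9, 7]
r1 m[φ3→sun] = [2, 8]
r1 m[φ3→snow] = [6, 4]
r1 m[φ4→wind] = [4, 4]
r1 m[φ5→snow] = [9, 7]
r1 m[φ6→rain] = [3, 9]
r1 m[rain→φ0] = [1, 1]
r1 m[rain→φ1] = [1, 1]
r1 m[rain→φ6] = [1, 1]
r1 m[sun→φ0] = [1, 1]
r1 m[sun→φ3] = [1, 1]
r1 m[snow→φ3] = [1, 1]
r1 m[snow→φ5] = [1, 1]
r1 m[cld→φ2] = [1, 1]
r1 m[wind→φ1] = [1, 1]
r1 m[wind→φ2] = [1, 1]
r1 m[wind→φ4] = [1, 1]
r2 m[φ0→rain] = [8, 14]
r2 m[φ0→sun] = [7, 15]
r2 m[φ1→rain] = [14, 8]
r2 m[φ1→wind] = [6, 16]
r2 m[φ2→cld] = [5, 11]
r2 m[φ2→wind] = [9, 7]
r2 m[φ3→sun] = [2, 8]
r2 m[φ3→snow] = [6, 4]
r2 m[φ4→wind] = [4, 4]
r2 m[φ5→snow] = [9, 7]
r2 m[φ6→rain] = [3, 9]
r2 m[rain→φ0] = [42, 72]
r2 m[rain→φ1] = [24, 126]
r2 m[rain→φ6] = [112, 112]
r2 m[sun→φ0] = [2, 8]
r2 m[sun→φ3] = [7, 15]
r2 m[snow→φ3] = [9, 7]
r2 m[snow→φ5] = [6, 4]
r2 m[cld→φ2] = [1, 1]
r2 m[wind→φ1] = [36, 28]
r2 m[wind→φ2] = [24, 64]
r2 m[wind→φ4] = [54, 112]
r3 m[φ0→rain] = [58, 76]
r3 m[φ0→sun] = [474, 870]
r3 m[φ1→rain] = [432, 232]
r3 m[φ1→wind] = [246, 1098]
r3 m[φ2→cld] = [240, 424]
r3 m[φ2→wind] = [9, 7]
r3 m[φ3→sun] = [16, 66]
r3 m[φ3→snow] = [82, 52]
r3 m[φ4→wind] = [4, 4]
r3 m[φ5→snow] = [9, 7]
r3 m[φ6→rain] = [3, 9]
r3 m[rain→φ0] = [42, 72]
r3 m[rain→φ1] = [24, 126]
r3 m[rain→φ6] = [112, 112]
r3 m[sun→φ0] = [2, 8]
r3 m[sun→φ3] = [7, 15]
r3 m[snow→φ3] = [9, 7]
r3 m[snow→φ5] = [6, 4]
r3 m[cld→φ2] = [1, 1]
r3 m[wind→φ1] = [36, 28]
r3 m[wind→φ2] = [24, 64]
r3 m[wind→φ4] = [54, 112]
r4 m[φ0→rain] = [58, 76]
r4 m[φ0→sun] = [474, 870]
r4 m[φ1→rain] = [432, 232]
r4 m[φ1→wind] = [246, 1098]
r4 m[φ2→cld] = [240, 424]
r4 m[φ2→wind] = [9, 7]
r4 m[φ3→sun] = [16, 66]
r4 m[φ3→snow] = [82, 52]
r4 m[φ4→wind] = [4, 4]
r4 m[φ5→snow] = [9, 7]
r4 m[φ6→rain] = [3, 9]
r4 m[rain→φ0] = [1296, 2088]
r4 m[rain→φ1] = [174, 684]
r4 m[rain→φ6] = [25056, 17632]
r4 m[sun→φ0] = [16, 66]
r4 m[sun→φ3] = [474, 870]
r4 m[snow→φ3] = [9, 7]
r4 m[snow→φ5] = [82, 52]
r4 m[cld→φ2] = [1, 1]
r4 m[wind→φ1] = [36, 28]
r4 m[wind→φ2] = [984, 4392]
r4 m[wind→φ4] = [2214, 7686]
r5 m[φ0→rain] = [478, 624]
r5 m[φ0→sun] = [13824, 25776]
r5 m[φ1→rain] = [432, 232]
r5 m[φ1→wind] = [1554, 6354]
r5 m[φ2→cld] = [15144, 24456]
r5 m[φ2→wind] = [9, 7]
r5 m[φ3→sun] = [16, 66]
r5 m[φ3→snow] = [4824, 3084]
r5 m[φ4→wind] = [4, 4]
r5 m[φ5→snow] = [9, 7]
r5 m[φ6→rain] = [3, 9]
r5 m[rain→φ0] = [1296, 2088]
r5 m[rain→φ1] = [174, 684]
r5 m[rain→φ6] = [25056, 17632]
r5 m[sun→φ0] = [16, 66]
r5 m[sun→φ3] = [474, 870]
r5 m[snow→φ3] = [9, 7]
r5 m[snow→φ5] = [82, 52]
r5 m[cld→φ2] = [1, 1]
r5 m[wind→φ1] = [36, 28]
r5 m[wind→φ2] = [984, 4392]
r5 m[wind→φ4] = [2214, 7686]
r6 m[φ0→rain] = [478, 624]
r6 m[φ0→sun] = [13824, 25776]
r6 m[φ1→rain] = [432, 232]
r6 m[φ1→wind] = [1554, 6354]
r6 m[φ2→cld] = [15144, 24456]
r6 m[φ2→wind] = [9, 7]
r6 m[φ3→sun] = [16, 66]
r6 m[φ3→snow] = [4824, 3084]
r6 m[φ4→wind] = [4, 4]
r6 m[φ5→snow] = [9, 7]
r6 m[φ6→rain] = [3, 9]
r6 m[rain→φ0] = [1296, 2088]
r6 m[rain→φ1] = [1434, 5616]
r6 m[rain→φ6] = [206496, 144768]
r6 m[sun→φ0] = [16, 66]
r6 m[sun→φ3] = [13824, 25776]
r6 m[snow→φ3] = [9, 7]
r6 m[snow→φ5] = [4824, 3084]
r6 m[cld→φ2] = [1, 1]
r6 m[wind→φ1] = [36, 28]
r6 m[wind→φ2] = [6216, 25416]
r6 m[wind→φ4] = [13986, 44478]
r7 m[φ0→rain] = [478, 624]
r7 m[φ0→sun] = [13824, 25776]
r7 m[φ1→rain] = [432, 232]
r7 m[φ1→wind] = [12786, 52218]
r7 m[φ2→cld] = [88680, 145176]
r7 m[φ2→wind] = [9, 7]
r7 m[φ3→sun] = [16, 66]
r7 m[φ3→snow] = [142704, 91152]
r7 m[φ4→wind] = [4, 4]
r7 m[φ5→snow] = [9, 7]
r7 m[φ6→rain] = [3, 9]
r7 m[rain→φ0] = [1296, 2088]
r7 m[rain→φ1] = [1434, 5616]
r7 m[rain→φ6] = [206496, 144768]
r7 m[sun→φ0] = [16, 66]
r7 m[sun→φ3] = [13824, 25776]
r7 m[snow→φ3] = [9, 7]
r7 m[snow→φ5] = [4824, 3084]
r7 m[cld→φ2] = [1, 1]
r7 m[wind→φ1] = [36, 28]
r7 m[wind→φ2] = [6216, 25416]
r7 m[wind→φ4] = [13986, 44478]
r8 m[φ0→rain] = [478, 624]
r8 m[φ0→sun] = [13824, 25776]
r8 m[φ1→rain] = [432, 232]
r8 m[φ1→wind] = [12786, 52218]
r8 m[φ2→cld] = [88680, 145176]
r8 m[φ2→wind] = [9, 7]
r8 m[φ3→sun] = [16, 66]
r8 m[φ3→snow] = [142704, 91152]
r8 m[φ4→wind] = [4, 4]
r8 m[φ5→snow] = [9, 7]
r8 m[φ6→rain] = [3, 9]
r8 m[rain→φ0] = [1296, 2088]
r8 m[rain→φ1] = [1434, 5616]
r8 m[rain→φ6] = [206496, 144768]
r8 m[sun→φ0] = [16, 66]
r8 m[sun→φ3] = [13824, 25776]
r8 m[snow→φ3] = [9, 7]
r8 m[snow→φ5] = [142704, 91152]
r8 m[cld→φ2] = [1, 1]
r8 m[wind→φ1] = [36, 28]
r8 m[wind→φ2] = [51144, 208872]
r8 m[wind→φ4] = [115074, 365526]
r9 m[φ0→rain] = [478, 624]
r9 m[φ0→sun] = [13824, 25776]
r9 m[φ1→rain] = [432, 232]
r9 m[φ1→wind] = [12786, 52218]
r9 m[φ2→cld] = [728904, 1193496]
r9 m[φ2→wind] = [9, 7]
r9 m[φ3→sun] = [16, 66]
r9 m[φ3→snow] = [142704, 91152]
r9 m[φ4→wind] = [4, 4]
r9 m[φ5→snow] = [9, 7]
r9 m[φ6→rain] = [3, 9]
r9 m[rain→φ0] = [1296, 2088]
r9 m[rain→φ1] = [1434, 5616]
r9 m[rain→φ6] = [206496, 144768]
r9 m[sun→φ0] = [16, 66]
r9 m[sun→φ3] = [13824, 25776]
r9 m[snow→φ3] = [9, 7]
r9 m[snow→φ5] = [142704, 91152]
r9 m[cld→φ2] = [1, 1]
r9 m[wind→φ1] = [36, 28]
r9 m[wind→φ2] = [51144, 208872]
r9 m[wind→φ4] = [115074, 365526]
r10 m[φ0→rain] = [478, 624]
r10 m[φ0→sun] = [13824, 25776]
r10 m[φ1→rain] = [432, 232]
r10 m[φ1→wind] = [12786, 52218]
r10 m[φ2→cld] = [728904, 1193496]
r10 m[φ2→wind] = [9, 7]
r10 m[φ3→sun] = [16, 66]
r10 m[φ3→snow] = [142704, 91152]
r10 m[φ4→wind] = [4, 4]
r10 m[φ5→snow] = [9, 7]
r10 m[φ6→rain] = [3, 9]
r10 m[rain→φ0] = [1296, 2088]
r10 m[rain→φ1] = [1434, 5616]
r10 m[rain→φ6] = [206496, 144768]
r10 m[sun→φ0] = [16, 66]
r10 m[sun→φ3] = [13824, 25776]
r10 m[snow→φ3] = [9, 7]
r10 m[snow→φ5] = [142704, 91152]
r10 m[cld→φ2] = [1, 1]
r10 m[wind→φ1] = [36, 28]
r10 m[wind→φ2] = [51144, 208872]
r10 m[wind→φ4] = [115074, 365526]
fixed point reached at round 10
b[wind] = ⊗ incoming = [460296, 1462104]

b[wind] = [460296, 1462104]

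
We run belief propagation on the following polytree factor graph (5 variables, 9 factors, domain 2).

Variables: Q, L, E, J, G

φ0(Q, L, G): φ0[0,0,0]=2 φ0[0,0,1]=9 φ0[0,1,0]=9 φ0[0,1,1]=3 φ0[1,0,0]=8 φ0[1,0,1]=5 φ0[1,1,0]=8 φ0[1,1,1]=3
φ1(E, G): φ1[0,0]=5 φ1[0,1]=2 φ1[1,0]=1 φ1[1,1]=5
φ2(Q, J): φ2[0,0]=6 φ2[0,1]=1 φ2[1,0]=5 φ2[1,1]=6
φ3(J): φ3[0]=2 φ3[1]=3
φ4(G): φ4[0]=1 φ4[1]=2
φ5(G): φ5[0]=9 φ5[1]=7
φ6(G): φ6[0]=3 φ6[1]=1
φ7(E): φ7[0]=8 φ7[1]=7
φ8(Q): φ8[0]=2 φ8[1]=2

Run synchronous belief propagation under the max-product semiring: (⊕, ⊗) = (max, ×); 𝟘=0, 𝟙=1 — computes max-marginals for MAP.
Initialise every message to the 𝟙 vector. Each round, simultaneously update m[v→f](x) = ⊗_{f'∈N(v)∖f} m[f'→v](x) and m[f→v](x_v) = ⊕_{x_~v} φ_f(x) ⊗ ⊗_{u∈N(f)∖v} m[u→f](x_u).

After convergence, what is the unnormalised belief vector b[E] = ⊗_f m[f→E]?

init: all messages = 𝟙 over 2 values
r1 m[φ0→Q] = [9, 8]
r1 m[φ0→L] = [9, 9]
r1 m[φ0→G] = [9, 9]
r1 m[φ1→E] = [5, 5]
r1 m[φ1→G] = [5, 5]
r1 m[φ2→Q] = [6, 6]
r1 m[φ2→J] = [6, 6]
r1 m[φ3→J] = [2, 3]
r1 m[φ4→G] = [1, 2]
r1 m[φ5→G] = [9, 7]
r1 m[φ6→G] = [3, 1]
r1 m[φ7→E] = [8, 7]
r1 m[φ8→Q] = [2, 2]
r1 m[Q→φ0] = [1, 1]
r1 m[Q→φ2] = [1, 1]
r1 m[Q→φ8] = [1, 1]
r1 m[L→φ0] = [1, 1]
r1 m[E→φ1] = [1, 1]
r1 m[E→φ7] = [1, 1]
r1 m[J→φ2] = [1, 1]
r1 m[J→φ3] = [1, 1]
r1 m[G→φ0] = [1, 1]
r1 m[G→φ1] = [1, 1]
r1 m[G→φ4] = [1, 1]
r1 m[G→φ5] = [1, 1]
r1 m[G→φ6] = [1, 1]
r2 m[φ0→Q] = [9, 8]
r2 m[φ0→L] = [9, 9]
r2 m[φ0→G] = [9, 9]
r2 m[φ1→E] = [5, 5]
r2 m[φ1→G] = [5, 5]
r2 m[φ2→Q] = [6, 6]
r2 m[φ2→J] = [6, 6]
r2 m[φ3→J] = [2, 3]
r2 m[φ4→G] = [1, 2]
r2 m[φ5→G] = [9, 7]
r2 m[φ6→G] = [3, 1]
r2 m[φ7→E] = [8, 7]
r2 m[φ8→Q] = [2, 2]
r2 m[Q→φ0] = [12, 12]
r2 m[Q→φ2] = [18, 16]
r2 m[Q→φ8] = [54, 48]
r2 m[L→φ0] = [1, 1]
r2 m[E→φ1] = [8, 7]
r2 m[E→φ7] = [5, 5]
r2 m[J→φ2] = [2, 3]
r2 m[J→φ3] = [6, 6]
r2 m[G→φ0] = [135, 70]
r2 m[G→φ1] = [243, 126]
r2 m[G→φ4] = [1215, 315]
r2 m[G→φ5] = [135, 90]
r2 m[G→φ6] = [405, 630]
r3 m[φ0→Q] = [1215, 1080]
r3 m[φ0→L] = [12960, 14580]
r3 m[φ0→G] = [108, 108]
r3 m[φ1→E] = [1215, 630]
r3 m[φ1→G] = [40, 35]
r3 m[φ2→Q] = [12, 18]
r3 m[φ2→J] = [108, 96]
r3 m[φ3→J] = [2, 3]
r3 m[φ4→G] = [1, 2]
r3 m[φ5→G] = [9, 7]
r3 m[φ6→G] = [3, 1]
r3 m[φ7→E] = [8, 7]
r3 m[φ8→Q] = [2, 2]
r3 m[Q→φ0] = [12, 12]
r3 m[Q→φ2] = [18, 16]
r3 m[Q→φ8] = [54, 48]
r3 m[L→φ0] = [1, 1]
r3 m[E→φ1] = [8, 7]
r3 m[E→φ7] = [5, 5]
r3 m[J→φ2] = [2, 3]
r3 m[J→φ3] = [6, 6]
r3 m[G→φ0] = [135, 70]
r3 m[G→φ1] = [243, 126]
r3 m[G→φ4] = [1215, 315]
r3 m[G→φ5] = [135, 90]
r3 m[G→φ6] = [405, 630]
r4 m[φ0→Q] = [1215, 1080]
r4 m[φ0→L] = [12960, 14580]
r4 m[φ0→G] = [108, 108]
r4 m[φ1→E] = [1215, 630]
r4 m[φ1→G] = [40, 35]
r4 m[φ2→Q] = [12, 18]
r4 m[φ2→J] = [108, 96]
r4 m[φ3→J] = [2, 3]
r4 m[φ4→G] = [1, 2]
r4 m[φ5→G] = [9, 7]
r4 m[φ6→G] = [3, 1]
r4 m[φ7→E] = [8, 7]
r4 m[φ8→Q] = [2, 2]
r4 m[Q→φ0] = [24, 36]
r4 m[Q→φ2] = [2430, 2160]
r4 m[Q→φ8] = [14580, 19440]
r4 m[L→φ0] = [1, 1]
r4 m[E→φ1] = [8, 7]
r4 m[E→φ7] = [1215, 630]
r4 m[J→φ2] = [2, 3]
r4 m[J→φ3] = [108, 96]
r4 m[G→φ0] = [1080, 490]
r4 m[G→φ1] = [2916, 1512]
r4 m[G→φ4] = [116640, 26460]
r4 m[G→φ5] = [12960, 7560]
r4 m[G→φ6] = [38880, 52920]
r5 m[φ0→Q] = [9720, 8640]
r5 m[φ0→L] = [311040, 311040]
r5 m[φ0→G] = [288, 216]
r5 m[φ1→E] = [14580, 7560]
r5 m[φ1→G] = [40, 35]
r5 m[φ2→Q] = [12, 18]
r5 m[φ2→J] = [14580, 12960]
r5 m[φ3→J] = [2, 3]
r5 m[φ4→G] = [1, 2]
r5 m[φ5→G] = [9, 7]
r5 m[φ6→G] = [3, 1]
r5 m[φ7→E] = [8, 7]
r5 m[φ8→Q] = [2, 2]
r5 m[Q→φ0] = [24, 36]
r5 m[Q→φ2] = [2430, 2160]
r5 m[Q→φ8] = [14580, 19440]
r5 m[L→φ0] = [1, 1]
r5 m[E→φ1] = [8, 7]
r5 m[E→φ7] = [1215, 630]
r5 m[J→φ2] = [2, 3]
r5 m[J→φ3] = [108, 96]
r5 m[G→φ0] = [1080, 490]
r5 m[G→φ1] = [2916, 1512]
r5 m[G→φ4] = [116640, 26460]
r5 m[G→φ5] = [12960, 7560]
r5 m[G→φ6] = [38880, 52920]
r6 m[φ0→Q] = [9720, 8640]
r6 m[φ0→L] = [311040, 311040]
r6 m[φ0→G] = [288, 216]
r6 m[φ1→E] = [14580, 7560]
r6 m[φ1→G] = [40, 35]
r6 m[φ2→Q] = [12, 18]
r6 m[φ2→J] = [14580, 12960]
r6 m[φ3→J] = [2, 3]
r6 m[φ4→G] = [1, 2]
r6 m[φ5→G] = [9, 7]
r6 m[φ6→G] = [3, 1]
r6 m[φ7→E] = [8, 7]
r6 m[φ8→Q] = [2, 2]
r6 m[Q→φ0] = [24, 36]
r6 m[Q→φ2] = [19440, 17280]
r6 m[Q→φ8] = [116640, 155520]
r6 m[L→φ0] = [1, 1]
r6 m[E→φ1] = [8, 7]
r6 m[E→φ7] = [14580, 7560]
r6 m[J→φ2] = [2, 3]
r6 m[J→φ3] = [14580, 12960]
r6 m[G→φ0] = [1080, 490]
r6 m[G→φ1] = [7776, 3024]
r6 m[G→φ4] = [311040, 52920]
r6 m[G→φ5] = [34560, 15120]
r6 m[G→φ6] = [103680, 105840]
r7 m[φ0→Q] = [9720, 8640]
r7 m[φ0→L] = [311040, 311040]
r7 m[φ0→G] = [288, 216]
r7 m[φ1→E] = [38880, 15120]
r7 m[φ1→G] = [40, 35]
r7 m[φ2→Q] = [12, 18]
r7 m[φ2→J] = [116640, 103680]
r7 m[φ3→J] = [2, 3]
r7 m[φ4→G] = [1, 2]
r7 m[φ5→G] = [9, 7]
r7 m[φ6→G] = [3, 1]
r7 m[φ7→E] = [8, 7]
r7 m[φ8→Q] = [2, 2]
r7 m[Q→φ0] = [24, 36]
r7 m[Q→φ2] = [19440, 17280]
r7 m[Q→φ8] = [116640, 155520]
r7 m[L→φ0] = [1, 1]
r7 m[E→φ1] = [8, 7]
r7 m[E→φ7] = [14580, 7560]
r7 m[J→φ2] = [2, 3]
r7 m[J→φ3] = [14580, 12960]
r7 m[G→φ0] = [1080, 490]
r7 m[G→φ1] = [7776, 3024]
r7 m[G→φ4] = [311040, 52920]
r7 m[G→φ5] = [34560, 15120]
r7 m[G→φ6] = [103680, 105840]
r8 m[φ0→Q] = [9720, 8640]
r8 m[φ0→L] = [311040, 311040]
r8 m[φ0→G] = [288, 216]
r8 m[φ1→E] = [38880, 15120]
r8 m[φ1→G] = [40, 35]
r8 m[φ2→Q] = [12, 18]
r8 m[φ2→J] = [116640, 103680]
r8 m[φ3→J] = [2, 3]
r8 m[φ4→G] = [1, 2]
r8 m[φ5→G] = [9, 7]
r8 m[φ6→G] = [3, 1]
r8 m[φ7→E] = [8, 7]
r8 m[φ8→Q] = [2, 2]
r8 m[Q→φ0] = [24, 36]
r8 m[Q→φ2] = [19440, 17280]
r8 m[Q→φ8] = [116640, 155520]
r8 m[L→φ0] = [1, 1]
r8 m[E→φ1] = [8, 7]
r8 m[E→φ7] = [38880, 15120]
r8 m[J→φ2] = [2, 3]
r8 m[J→φ3] = [116640, 103680]
r8 m[G→φ0] = [1080, 490]
r8 m[G→φ1] = [7776, 3024]
r8 m[G→φ4] = [311040, 52920]
r8 m[G→φ5] = [34560, 15120]
r8 m[G→φ6] = [103680, 105840]
r9 m[φ0→Q] = [9720, 8640]
r9 m[φ0→L] = [311040, 311040]
r9 m[φ0→G] = [288, 216]
r9 m[φ1→E] = [38880, 15120]
r9 m[φ1→G] = [40, 35]
r9 m[φ2→Q] = [12, 18]
r9 m[φ2→J] = [116640, 103680]
r9 m[φ3→J] = [2, 3]
r9 m[φ4→G] = [1, 2]
r9 m[φ5→G] = [9, 7]
r9 m[φ6→G] = [3, 1]
r9 m[φ7→E] = [8, 7]
r9 m[φ8→Q] = [2, 2]
r9 m[Q→φ0] = [24, 36]
r9 m[Q→φ2] = [19440, 17280]
r9 m[Q→φ8] = [116640, 155520]
r9 m[L→φ0] = [1, 1]
r9 m[E→φ1] = [8, 7]
r9 m[E→φ7] = [38880, 15120]
r9 m[J→φ2] = [2, 3]
r9 m[J→φ3] = [116640, 103680]
r9 m[G→φ0] = [1080, 490]
r9 m[G→φ1] = [7776, 3024]
r9 m[G→φ4] = [311040, 52920]
r9 m[G→φ5] = [34560, 15120]
r9 m[G→φ6] = [103680, 105840]
fixed point reached at round 9
b[E] = ⊗ incoming = [311040, 105840]

b[E] = [311040, 105840]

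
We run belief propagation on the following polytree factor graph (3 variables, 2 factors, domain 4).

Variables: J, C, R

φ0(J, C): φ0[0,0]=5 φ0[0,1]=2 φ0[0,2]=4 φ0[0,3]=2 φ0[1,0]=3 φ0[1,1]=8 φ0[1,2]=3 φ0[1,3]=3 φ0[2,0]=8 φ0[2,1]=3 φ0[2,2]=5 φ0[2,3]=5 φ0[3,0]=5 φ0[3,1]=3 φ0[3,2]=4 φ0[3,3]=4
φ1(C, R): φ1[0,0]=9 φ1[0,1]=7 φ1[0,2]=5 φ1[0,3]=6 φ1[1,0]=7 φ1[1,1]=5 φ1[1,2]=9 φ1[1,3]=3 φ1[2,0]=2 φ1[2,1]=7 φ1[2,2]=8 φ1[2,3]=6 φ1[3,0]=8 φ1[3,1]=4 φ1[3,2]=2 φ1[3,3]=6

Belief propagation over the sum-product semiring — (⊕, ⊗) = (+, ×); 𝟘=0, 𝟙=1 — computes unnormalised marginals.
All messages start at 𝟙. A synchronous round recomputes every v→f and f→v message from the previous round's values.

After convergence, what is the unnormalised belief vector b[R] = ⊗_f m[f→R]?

init: all messages = 𝟙 over 4 values
r1 m[φ0→J] = [13, 17, 21, 16]
r1 m[φ0→C] = [21, 16, 16, 14]
r1 m[φ1→C] = [27, 24, 23, 20]
r1 m[φ1→R] = [26, 23, 24, 21]
r1 m[J→φ0] = [1, 1, 1, 1]
r1 m[C→φ0] = [1, 1, 1, 1]
r1 m[C→φ1] = [1, 1, 1, 1]
r1 m[R→φ1] = [1, 1, 1, 1]
r2 m[φ0→J] = [13, 17, 21, 16]
r2 m[φ0→C] = [21, 16, 16, 14]
r2 m[φ1→C] = [27, 24, 23, 20]
r2 m[φ1→R] = [26, 23, 24, 21]
r2 m[J→φ0] = [1, 1, 1, 1]
r2 m[C→φ0] = [27, 24, 23, 20]
r2 m[C→φ1] = [21, 16, 16, 14]
r2 m[R→φ1] = [1, 1, 1, 1]
r3 m[φ0→J] = [315, 402, 503, 379]
r3 m[φ0→C] = [21, 16, 16, 14]
r3 m[φ1→C] = [27, 24, 23, 20]
r3 m[φ1→R] = [445, 395, 405, 354]
r3 m[J→φ0] = [1, 1, 1, 1]
r3 m[C→φ0] = [27, 24, 23, 20]
r3 m[C→φ1] = [21, 16, 16, 14]
r3 m[R→φ1] = [1, 1, 1, 1]
r4 m[φ0→J] = [315, 402, 503, 379]
r4 m[φ0→C] = [21, 16, 16, 14]
r4 m[φ1→C] = [27, 24, 23, 20]
r4 m[φ1→R] = [445, 395, 405, 354]
r4 m[J→φ0] = [1, 1, 1, 1]
r4 m[C→φ0] = [27, 24, 23, 20]
r4 m[C→φ1] = [21, 16, 16, 14]
r4 m[R→φ1] = [1, 1, 1, 1]
fixed point reached at round 4
b[R] = ⊗ incoming = [445, 395, 405, 354]

b[R] = [445, 395, 405, 354]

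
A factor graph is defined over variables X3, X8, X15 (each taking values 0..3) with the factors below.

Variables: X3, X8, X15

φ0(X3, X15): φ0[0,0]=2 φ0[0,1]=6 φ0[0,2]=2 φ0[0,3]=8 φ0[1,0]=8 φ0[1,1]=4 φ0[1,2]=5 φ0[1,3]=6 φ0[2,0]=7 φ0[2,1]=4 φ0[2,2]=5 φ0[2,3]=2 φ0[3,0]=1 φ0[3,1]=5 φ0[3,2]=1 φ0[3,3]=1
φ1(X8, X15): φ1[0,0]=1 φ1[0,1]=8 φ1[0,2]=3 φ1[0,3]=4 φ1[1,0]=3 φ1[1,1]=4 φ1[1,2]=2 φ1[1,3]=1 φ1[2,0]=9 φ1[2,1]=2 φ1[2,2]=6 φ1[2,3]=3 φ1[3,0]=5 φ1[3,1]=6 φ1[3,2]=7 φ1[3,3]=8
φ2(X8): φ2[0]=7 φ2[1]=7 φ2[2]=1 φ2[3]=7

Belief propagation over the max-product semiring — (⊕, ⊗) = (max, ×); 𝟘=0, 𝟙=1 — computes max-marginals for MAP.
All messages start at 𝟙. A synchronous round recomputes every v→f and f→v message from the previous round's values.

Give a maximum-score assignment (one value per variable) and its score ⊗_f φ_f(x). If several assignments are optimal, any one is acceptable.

assignment: (X3=0, X8=3, X15=3); score = 448

init: all messages = 𝟙 over 4 values
r1 m[φ0→X3] = [8, 8, 7, 5]
r1 m[φ0→X15] = [8, 6, 5, 8]
r1 m[φ1→X8] = [8, 4, 9, 8]
r1 m[φ1→X15] = [9, 8, 7, 8]
r1 m[φ2→X8] = [7, 7, 1, 7]
r1 m[X3→φ0] = [1, 1, 1, 1]
r1 m[X8→φ1] = [1, 1, 1, 1]
r1 m[X8→φ2] = [1, 1, 1, 1]
r1 m[X15→φ0] = [1, 1, 1, 1]
r1 m[X15→φ1] = [1, 1, 1, 1]
r2 m[φ0→X3] = [8, 8, 7, 5]
r2 m[φ0→X15] = [8, 6, 5, 8]
r2 m[φ1→X8] = [8, 4, 9, 8]
r2 m[φ1→X15] = [9, 8, 7, 8]
r2 m[φ2→X8] = [7, 7, 1, 7]
r2 m[X3→φ0] = [1, 1, 1, 1]
r2 m[X8→φ1] = [7, 7, 1, 7]
r2 m[X8→φ2] = [8, 4, 9, 8]
r2 m[X15→φ0] = [9, 8, 7, 8]
r2 m[X15→φ1] = [8, 6, 5, 8]
r3 m[φ0→X3] = [64, 72, 63, 40]
r3 m[φ0→X15] = [8, 6, 5, 8]
r3 m[φ1→X8] = [48, 24, 72, 64]
r3 m[φ1→X15] = [35, 56, 49, 56]
r3 m[φ2→X8] = [7, 7, 1, 7]
r3 m[X3→φ0] = [1, 1, 1, 1]
r3 m[X8→φ1] = [7, 7, 1, 7]
r3 m[X8→φ2] = [8, 4, 9, 8]
r3 m[X15→φ0] = [9, 8, 7, 8]
r3 m[X15→φ1] = [8, 6, 5, 8]
r4 m[φ0→X3] = [64, 72, 63, 40]
r4 m[φ0→X15] = [8, 6, 5, 8]
r4 m[φ1→X8] = [48, 24, 72, 64]
r4 m[φ1→X15] = [35, 56, 49, 56]
r4 m[φ2→X8] = [7, 7, 1, 7]
r4 m[X3→φ0] = [1, 1, 1, 1]
r4 m[X8→φ1] = [7, 7, 1, 7]
r4 m[X8→φ2] = [48, 24, 72, 64]
r4 m[X15→φ0] = [35, 56, 49, 56]
r4 m[X15→φ1] = [8, 6, 5, 8]
r5 m[φ0→X3] = [448, 336, 245, 280]
r5 m[φ0→X15] = [8, 6, 5, 8]
r5 m[φ1→X8] = [48, 24, 72, 64]
r5 m[φ1→X15] = [35, 56, 49, 56]
r5 m[φ2→X8] = [7, 7, 1, 7]
r5 m[X3→φ0] = [1, 1, 1, 1]
r5 m[X8→φ1] = [7, 7, 1, 7]
r5 m[X8→φ2] = [48, 24, 72, 64]
r5 m[X15→φ0] = [35, 56, 49, 56]
r5 m[X15→φ1] = [8, 6, 5, 8]
r6 m[φ0→X3] = [448, 336, 245, 280]
r6 m[φ0→X15] = [8, 6, 5, 8]
r6 m[φ1→X8] = [48, 24, 72, 64]
r6 m[φ1→X15] = [35, 56, 49, 56]
r6 m[φ2→X8] = [7, 7, 1, 7]
r6 m[X3→φ0] = [1, 1, 1, 1]
r6 m[X8→φ1] = [7, 7, 1, 7]
r6 m[X8→φ2] = [48, 24, 72, 64]
r6 m[X15→φ0] = [35, 56, 49, 56]
r6 m[X15→φ1] = [8, 6, 5, 8]
fixed point reached at round 6
traceback from X3: (X3=0, X8=3, X15=3), score=448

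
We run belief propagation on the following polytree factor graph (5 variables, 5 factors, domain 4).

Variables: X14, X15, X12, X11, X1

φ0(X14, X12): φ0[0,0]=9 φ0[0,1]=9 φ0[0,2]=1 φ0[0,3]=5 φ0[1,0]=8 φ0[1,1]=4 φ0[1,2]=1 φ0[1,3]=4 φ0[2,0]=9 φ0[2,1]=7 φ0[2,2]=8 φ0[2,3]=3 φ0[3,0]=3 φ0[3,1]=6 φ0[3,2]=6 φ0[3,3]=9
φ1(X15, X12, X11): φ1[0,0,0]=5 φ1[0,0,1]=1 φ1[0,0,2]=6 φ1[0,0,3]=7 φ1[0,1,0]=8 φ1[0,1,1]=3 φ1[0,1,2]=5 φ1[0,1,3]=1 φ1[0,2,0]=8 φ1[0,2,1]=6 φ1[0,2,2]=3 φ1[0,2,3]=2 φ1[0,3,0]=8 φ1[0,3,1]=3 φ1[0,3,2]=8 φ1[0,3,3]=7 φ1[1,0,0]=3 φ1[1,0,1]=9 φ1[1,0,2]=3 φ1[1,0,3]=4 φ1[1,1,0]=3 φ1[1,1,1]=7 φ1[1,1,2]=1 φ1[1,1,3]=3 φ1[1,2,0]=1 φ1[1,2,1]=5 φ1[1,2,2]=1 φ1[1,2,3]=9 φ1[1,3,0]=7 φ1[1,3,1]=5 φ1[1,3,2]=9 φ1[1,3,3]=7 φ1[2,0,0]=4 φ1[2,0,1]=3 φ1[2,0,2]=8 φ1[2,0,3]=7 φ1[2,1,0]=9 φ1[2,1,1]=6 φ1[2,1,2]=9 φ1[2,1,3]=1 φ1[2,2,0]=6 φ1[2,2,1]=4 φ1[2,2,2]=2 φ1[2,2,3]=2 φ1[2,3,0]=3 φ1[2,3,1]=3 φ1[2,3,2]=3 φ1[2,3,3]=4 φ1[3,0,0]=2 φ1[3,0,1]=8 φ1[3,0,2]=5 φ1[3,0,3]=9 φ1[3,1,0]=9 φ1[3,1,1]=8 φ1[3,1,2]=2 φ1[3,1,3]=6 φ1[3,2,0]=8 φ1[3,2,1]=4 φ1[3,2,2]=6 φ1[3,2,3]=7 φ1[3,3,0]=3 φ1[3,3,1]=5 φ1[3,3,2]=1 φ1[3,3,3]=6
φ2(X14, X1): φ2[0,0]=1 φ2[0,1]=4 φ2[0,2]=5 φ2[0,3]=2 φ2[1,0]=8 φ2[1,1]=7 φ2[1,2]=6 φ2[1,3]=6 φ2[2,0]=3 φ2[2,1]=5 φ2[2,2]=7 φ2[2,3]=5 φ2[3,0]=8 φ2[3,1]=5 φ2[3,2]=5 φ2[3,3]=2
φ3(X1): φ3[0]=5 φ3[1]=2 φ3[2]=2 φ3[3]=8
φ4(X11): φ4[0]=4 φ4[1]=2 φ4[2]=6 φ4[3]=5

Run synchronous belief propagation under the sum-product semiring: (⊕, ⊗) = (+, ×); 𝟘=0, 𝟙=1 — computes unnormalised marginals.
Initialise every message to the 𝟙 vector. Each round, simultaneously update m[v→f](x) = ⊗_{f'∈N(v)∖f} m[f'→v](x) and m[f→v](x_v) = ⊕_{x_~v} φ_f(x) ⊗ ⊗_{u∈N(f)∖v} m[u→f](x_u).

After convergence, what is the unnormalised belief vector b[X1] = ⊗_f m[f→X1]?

b[X1] = [738740, 320894, 361694, 909184]

init: all messages = 𝟙 over 4 values
r1 m[φ0→X14] = [24, 17, 27, 24]
r1 m[φ0→X12] = [29, 26, 16, 21]
r1 m[φ1→X15] = [81, 77, 74, 89]
r1 m[φ1→X12] = [84, 81, 74, 82]
r1 m[φ1→X11] = [87, 80, 72, 82]
r1 m[φ2→X14] = [12, 27, 20, 20]
r1 m[φ2→X1] = [20, 21, 23, 15]
r1 m[φ3→X1] = [5, 2, 2, 8]
r1 m[φ4→X11] = [4, 2, 6, 5]
r1 m[X14→φ0] = [1, 1, 1, 1]
r1 m[X14→φ2] = [1, 1, 1, 1]
r1 m[X15→φ1] = [1, 1, 1, 1]
r1 m[X12→φ0] = [1, 1, 1, 1]
r1 m[X12→φ1] = [1, 1, 1, 1]
r1 m[X11→φ1] = [1, 1, 1, 1]
r1 m[X11→φ4] = [1, 1, 1, 1]
r1 m[X1→φ2] = [1, 1, 1, 1]
r1 m[X1→φ3] = [1, 1, 1, 1]
r2 m[φ0→X14] = [24, 17, 27, 24]
r2 m[φ0→X12] = [29, 26, 16, 21]
r2 m[φ1→X15] = [81, 77, 74, 89]
r2 m[φ1→X12] = [84, 81, 74, 82]
r2 m[φ1→X11] = [87, 80, 72, 82]
r2 m[φ2→X14] = [12, 27, 20, 20]
r2 m[φ2→X1] = [20, 21, 23, 15]
r2 m[φ3→X1] = [5, 2, 2, 8]
r2 m[φ4→X11] = [4, 2, 6, 5]
r2 m[X14→φ0] = [12, 27, 20, 20]
r2 m[X14→φ2] = [24, 17, 27, 24]
r2 m[X15→φ1] = [1, 1, 1, 1]
r2 m[X12→φ0] = [84, 81, 74, 82]
r2 m[X12→φ1] = [29, 26, 16, 21]
r2 m[X11→φ1] = [4, 2, 6, 5]
r2 m[X11→φ4] = [87, 80, 72, 82]
r2 m[X1→φ2] = [5, 2, 2, 8]
r2 m[X1→φ3] = [20, 21, 23, 15]
r3 m[φ0→X14] = [1969, 1398, 2161, 1920]
r3 m[φ0→X12] = [564, 476, 319, 408]
r3 m[φ1→X15] = [8288, 6901, 7867, 8309]
r3 m[φ1→X12] = [365, 321, 302, 362]
r3 m[φ1→X11] = [1969, 1873, 1713, 1893]
r3 m[φ2→X14] = [39, 114, 79, 76]
r3 m[φ2→X1] = [433, 470, 531, 333]
r3 m[φ3→X1] = [5, 2, 2, 8]
r3 m[φ4→X11] = [4, 2, 6, 5]
r3 m[X14→φ0] = [12, 27, 20, 20]
r3 m[X14→φ2] = [24, 17, 27, 24]
r3 m[X15→φ1] = [1, 1, 1, 1]
r3 m[X12→φ0] = [84, 81, 74, 82]
r3 m[X12→φ1] = [29, 26, 16, 21]
r3 m[X11→φ1] = [4, 2, 6, 5]
r3 m[X11→φ4] = [87, 80, 72, 82]
r3 m[X1→φ2] = [5, 2, 2, 8]
r3 m[X1→φ3] = [20, 21, 23, 15]
r4 m[φ0→X14] = [1969, 1398, 2161, 1920]
r4 m[φ0→X12] = [564, 476, 319, 408]
r4 m[φ1→X15] = [8288, 6901, 7867, 8309]
r4 m[φ1→X12] = [365, 321, 302, 362]
r4 m[φ1→X11] = [1969, 1873, 1713, 1893]
r4 m[φ2→X14] = [39, 114, 79, 76]
r4 m[φ2→X1] = [433, 470, 531, 333]
r4 m[φ3→X1] = [5, 2, 2, 8]
r4 m[φ4→X11] = [4, 2, 6, 5]
r4 m[X14→φ0] = [39, 114, 79, 76]
r4 m[X14→φ2] = [1969, 1398, 2161, 1920]
r4 m[X15→φ1] = [1, 1, 1, 1]
r4 m[X12→φ0] = [365, 321, 302, 362]
r4 m[X12→φ1] = [564, 476, 319, 408]
r4 m[X11→φ1] = [4, 2, 6, 5]
r4 m[X11→φ4] = [1969, 1873, 1713, 1893]
r4 m[X1→φ2] = [5, 2, 2, 8]
r4 m[X1→φ3] = [433, 470, 531, 333]
r5 m[φ0→X14] = [8286, 5954, 9034, 8091]
r5 m[φ0→X12] = [2202, 1816, 1241, 1572]
r5 m[φ1→X15] = [159536, 133275, 150226, 159653]
r5 m[φ1→X12] = [365, 321, 302, 362]
r5 m[φ1→X11] = [37605, 35857, 32896, 36636]
r5 m[φ2→X14] = [39, 114, 79, 76]
r5 m[φ2→X1] = [34996, 38067, 42960, 26971]
r5 m[φ3→X1] = [5, 2, 2, 8]
r5 m[φ4→X11] = [4, 2, 6, 5]
r5 m[X14→φ0] = [39, 114, 79, 76]
r5 m[X14→φ2] = [1969, 1398, 2161, 1920]
r5 m[X15→φ1] = [1, 1, 1, 1]
r5 m[X12→φ0] = [365, 321, 302, 362]
r5 m[X12→φ1] = [564, 476, 319, 408]
r5 m[X11→φ1] = [4, 2, 6, 5]
r5 m[X11→φ4] = [1969, 1873, 1713, 1893]
r5 m[X1→φ2] = [5, 2, 2, 8]
r5 m[X1→φ3] = [433, 470, 531, 333]
r6 m[φ0→X14] = [8286, 5954, 9034, 8091]
r6 m[φ0→X12] = [2202, 1816, 1241, 1572]
r6 m[φ1→X15] = [159536, 133275, 150226, 159653]
r6 m[φ1→X12] = [365, 321, 302, 362]
r6 m[φ1→X11] = [37605, 35857, 32896, 36636]
r6 m[φ2→X14] = [39, 114, 79, 76]
r6 m[φ2→X1] = [34996, 38067, 42960, 26971]
r6 m[φ3→X1] = [5, 2, 2, 8]
r6 m[φ4→X11] = [4, 2, 6, 5]
r6 m[X14→φ0] = [39, 114, 79, 76]
r6 m[X14→φ2] = [8286, 5954, 9034, 8091]
r6 m[X15→φ1] = [1, 1, 1, 1]
r6 m[X12→φ0] = [365, 321, 302, 362]
r6 m[X12→φ1] = [2202, 1816, 1241, 1572]
r6 m[X11→φ1] = [4, 2, 6, 5]
r6 m[X11→φ4] = [37605, 35857, 32896, 36636]
r6 m[X1→φ2] = [5, 2, 2, 8]
r6 m[X1→φ3] = [34996, 38067, 42960, 26971]
r7 m[φ0→X14] = [8286, 5954, 9034, 8091]
r7 m[φ0→X12] = [2202, 1816, 1241, 1572]
r7 m[φ1→X15] = [616918, 515397, 580568, 617629]
r7 m[φ1→X12] = [365, 321, 302, 362]
r7 m[φ1→X11] = [145047, 138557, 127220, 141978]
r7 m[φ2→X14] = [39, 114, 79, 76]
r7 m[φ2→X1] = [147748, 160447, 180847, 113648]
r7 m[φ3→X1] = [5, 2, 2, 8]
r7 m[φ4→X11] = [4, 2, 6, 5]
r7 m[X14→φ0] = [39, 114, 79, 76]
r7 m[X14→φ2] = [8286, 5954, 9034, 8091]
r7 m[X15→φ1] = [1, 1, 1, 1]
r7 m[X12→φ0] = [365, 321, 302, 362]
r7 m[X12→φ1] = [2202, 1816, 1241, 1572]
r7 m[X11→φ1] = [4, 2, 6, 5]
r7 m[X11→φ4] = [37605, 35857, 32896, 36636]
r7 m[X1→φ2] = [5, 2, 2, 8]
r7 m[X1→φ3] = [34996, 38067, 42960, 26971]
r8 m[φ0→X14] = [8286, 5954, 9034, 8091]
r8 m[φ0→X12] = [2202, 1816, 1241, 1572]
r8 m[φ1→X15] = [616918, 515397, 580568, 617629]
r8 m[φ1→X12] = [365, 321, 302, 362]
r8 m[φ1→X11] = [145047, 138557, 127220, 141978]
r8 m[φ2→X14] = [39, 114, 79, 76]
r8 m[φ2→X1] = [147748, 160447, 180847, 113648]
r8 m[φ3→X1] = [5, 2, 2, 8]
r8 m[φ4→X11] = [4, 2, 6, 5]
r8 m[X14→φ0] = [39, 114, 79, 76]
r8 m[X14→φ2] = [8286, 5954, 9034, 8091]
r8 m[X15→φ1] = [1, 1, 1, 1]
r8 m[X12→φ0] = [365, 321, 302, 362]
r8 m[X12→φ1] = [2202, 1816, 1241, 1572]
r8 m[X11→φ1] = [4, 2, 6, 5]
r8 m[X11→φ4] = [145047, 138557, 127220, 141978]
r8 m[X1→φ2] = [5, 2, 2, 8]
r8 m[X1→φ3] = [147748, 160447, 180847, 113648]
r9 m[φ0→X14] = [8286, 5954, 9034, 8091]
r9 m[φ0→X12] = [2202, 1816, 1241, 1572]
r9 m[φ1→X15] = [616918, 515397, 580568, 617629]
r9 m[φ1→X12] = [365, 321, 302, 362]
r9 m[φ1→X11] = [145047, 138557, 127220, 141978]
r9 m[φ2→X14] = [39, 114, 79, 76]
r9 m[φ2→X1] = [147748, 160447, 180847, 113648]
r9 m[φ3→X1] = [5, 2, 2, 8]
r9 m[φ4→X11] = [4, 2, 6, 5]
r9 m[X14→φ0] = [39, 114, 79, 76]
r9 m[X14→φ2] = [8286, 5954, 9034, 8091]
r9 m[X15→φ1] = [1, 1, 1, 1]
r9 m[X12→φ0] = [365, 321, 302, 362]
r9 m[X12→φ1] = [2202, 1816, 1241, 1572]
r9 m[X11→φ1] = [4, 2, 6, 5]
r9 m[X11→φ4] = [145047, 138557, 127220, 141978]
r9 m[X1→φ2] = [5, 2, 2, 8]
r9 m[X1→φ3] = [147748, 160447, 180847, 113648]
fixed point reached at round 9
b[X1] = ⊗ incoming = [738740, 320894, 361694, 909184]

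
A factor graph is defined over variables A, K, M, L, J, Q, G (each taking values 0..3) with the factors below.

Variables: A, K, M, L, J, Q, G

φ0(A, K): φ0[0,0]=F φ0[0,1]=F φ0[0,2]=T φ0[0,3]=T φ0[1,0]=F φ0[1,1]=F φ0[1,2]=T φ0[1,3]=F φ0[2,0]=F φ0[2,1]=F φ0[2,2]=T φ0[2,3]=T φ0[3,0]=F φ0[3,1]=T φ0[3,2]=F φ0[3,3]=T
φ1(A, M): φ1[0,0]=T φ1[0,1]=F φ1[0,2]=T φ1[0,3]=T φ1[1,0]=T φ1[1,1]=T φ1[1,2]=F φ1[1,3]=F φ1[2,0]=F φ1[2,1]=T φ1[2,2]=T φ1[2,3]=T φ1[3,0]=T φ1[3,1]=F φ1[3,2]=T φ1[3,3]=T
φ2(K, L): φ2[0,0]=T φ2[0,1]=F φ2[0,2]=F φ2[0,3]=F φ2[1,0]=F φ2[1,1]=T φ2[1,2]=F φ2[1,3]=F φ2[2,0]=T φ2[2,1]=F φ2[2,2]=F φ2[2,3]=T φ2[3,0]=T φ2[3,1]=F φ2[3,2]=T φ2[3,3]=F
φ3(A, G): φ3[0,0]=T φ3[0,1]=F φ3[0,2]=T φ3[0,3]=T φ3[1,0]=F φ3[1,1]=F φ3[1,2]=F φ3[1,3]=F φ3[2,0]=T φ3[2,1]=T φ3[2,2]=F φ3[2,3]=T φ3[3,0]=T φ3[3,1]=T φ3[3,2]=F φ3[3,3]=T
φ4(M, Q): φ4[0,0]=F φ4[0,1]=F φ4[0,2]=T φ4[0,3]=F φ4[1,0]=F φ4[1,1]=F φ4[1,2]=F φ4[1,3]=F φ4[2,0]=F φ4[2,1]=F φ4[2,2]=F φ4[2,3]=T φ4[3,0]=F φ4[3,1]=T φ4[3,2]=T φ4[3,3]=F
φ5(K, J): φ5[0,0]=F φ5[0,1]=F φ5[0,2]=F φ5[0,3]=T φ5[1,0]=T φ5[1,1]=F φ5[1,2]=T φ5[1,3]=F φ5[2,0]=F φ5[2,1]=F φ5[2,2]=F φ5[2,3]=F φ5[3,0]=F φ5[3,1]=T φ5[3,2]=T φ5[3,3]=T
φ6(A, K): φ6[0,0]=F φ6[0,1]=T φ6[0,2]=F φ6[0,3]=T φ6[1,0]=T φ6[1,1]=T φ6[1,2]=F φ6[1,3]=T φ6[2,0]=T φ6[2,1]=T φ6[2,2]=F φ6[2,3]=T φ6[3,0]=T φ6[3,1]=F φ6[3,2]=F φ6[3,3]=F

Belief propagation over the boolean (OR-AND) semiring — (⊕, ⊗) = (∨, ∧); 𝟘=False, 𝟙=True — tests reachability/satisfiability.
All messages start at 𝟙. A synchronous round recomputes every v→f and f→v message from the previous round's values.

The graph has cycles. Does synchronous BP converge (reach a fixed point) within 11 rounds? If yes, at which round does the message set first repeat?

CONVERGED at round 8

init: all messages = 𝟙 over 4 values
r1 m[φ0→A] = [T, T, T, T]
r1 m[φ0→K] = [F, T, T, T]
r1 m[φ1→A] = [T, T, T, T]
r1 m[φ1→M] = [T, T, T, T]
r1 m[φ2→K] = [T, T, T, T]
r1 m[φ2→L] = [T, T, T, T]
r1 m[φ3→A] = [T, F, T, T]
r1 m[φ3→G] = [T, T, T, T]
r1 m[φ4→M] = [T, F, T, T]
r1 m[φ4→Q] = [F, T, T, T]
r1 m[φ5→K] = [T, T, F, T]
r1 m[φ5→J] = [T, T, T, T]
r1 m[φ6→A] = [T, T, T, T]
r1 m[φ6→K] = [T, T, F, T]
r1 m[A→φ0] = [T, T, T, T]
r1 m[A→φ1] = [T, T, T, T]
r1 m[A→φ3] = [T, T, T, T]
r1 m[A→φ6] = [T, T, T, T]
r1 m[K→φ0] = [T, T, T, T]
r1 m[K→φ2] = [T, T, T, T]
r1 m[K→φ5] = [T, T, T, T]
r1 m[K→φ6] = [T, T, T, T]
r1 m[M→φ1] = [T, T, T, T]
r1 m[M→φ4] = [T, T, T, T]
r1 m[L→φ2] = [T, T, T, T]
r1 m[J→φ5] = [T, T, T, T]
r1 m[Q→φ4] = [T, T, T, T]
r1 m[G→φ3] = [T, T, T, T]
r2 m[φ0→A] = [T, T, T, T]
r2 m[φ0→K] = [F, T, T, T]
r2 m[φ1→A] = [T, T, T, T]
r2 m[φ1→M] = [T, T, T, T]
r2 m[φ2→K] = [T, T, T, T]
r2 m[φ2→L] = [T, T, T, T]
r2 m[φ3→A] = [T, F, T, T]
r2 m[φ3→G] = [T, T, T, T]
r2 m[φ4→M] = [T, F, T, T]
r2 m[φ4→Q] = [F, T, T, T]
r2 m[φ5→K] = [T, T, F, T]
r2 m[φ5→J] = [T, T, T, T]
r2 m[φ6→A] = [T, T, T, T]
r2 m[φ6→K] = [T, T, F, T]
r2 m[A→φ0] = [T, F, T, T]
r2 m[A→φ1] = [T, F, T, T]
r2 m[A→φ3] = [T, T, T, T]
r2 m[A→φ6] = [T, F, T, T]
r2 m[K→φ0] = [T, T, F, T]
r2 m[K→φ2] = [F, T, F, T]
r2 m[K→φ5] = [F, T, F, T]
r2 m[K→φ6] = [F, T, F, T]
r2 m[M→φ1] = [T, F, T, T]
r2 m[M→φ4] = [T, T, T, T]
r2 m[L→φ2] = [T, T, T, T]
r2 m[J→φ5] = [T, T, T, T]
r2 m[Q→φ4] = [T, T, T, T]
r2 m[G→φ3] = [T, T, T, T]
r3 m[φ0→A] = [T, F, T, T]
r3 m[φ0→K] = [F, T, T, T]
r3 m[φ1→A] = [T, T, T, T]
r3 m[φ1→M] = [T, T, T, T]
r3 m[φ2→K] = [T, T, T, T]
r3 m[φ2→L] = [T, T, T, F]
r3 m[φ3→A] = [T, F, T, T]
r3 m[φ3→G] = [T, T, T, T]
r3 m[φ4→M] = [T, F, T, T]
r3 m[φ4→Q] = [F, T, T, T]
r3 m[φ5→K] = [T, T, F, T]
r3 m[φ5→J] = [T, T, T, T]
r3 m[φ6→A] = [T, T, T, F]
r3 m[φ6→K] = [T, T, F, T]
r3 m[A→φ0] = [T, F, T, T]
r3 m[A→φ1] = [T, F, T, T]
r3 m[A→φ3] = [T, T, T, T]
r3 m[A→φ6] = [T, F, T, T]
r3 m[K→φ0] = [T, T, F, T]
r3 m[K→φ2] = [F, T, F, T]
r3 m[K→φ5] = [F, T, F, T]
r3 m[K→φ6] = [F, T, F, T]
r3 m[M→φ1] = [T, F, T, T]
r3 m[M→φ4] = [T, T, T, T]
r3 m[L→φ2] = [T, T, T, T]
r3 m[J→φ5] = [T, T, T, T]
r3 m[Q→φ4] = [T, T, T, T]
r3 m[G→φ3] = [T, T, T, T]
r4 m[φ0→A] = [T, F, T, T]
r4 m[φ0→K] = [F, T, T, T]
r4 m[φ1→A] = [T, T, T, T]
r4 m[φ1→M] = [T, T, T, T]
r4 m[φ2→K] = [T, T, T, T]
r4 m[φ2→L] = [T, T, T, F]
r4 m[φ3→A] = [T, F, T, T]
r4 m[φ3→G] = [T, T, T, T]
r4 m[φ4→M] = [T, F, T, T]
r4 m[φ4→Q] = [F, T, T, T]
r4 m[φ5→K] = [T, T, F, T]
r4 m[φ5→J] = [T, T, T, T]
r4 m[φ6→A] = [T, T, T, F]
r4 m[φ6→K] = [T, T, F, T]
r4 m[A→φ0] = [T, F, T, F]
r4 m[A→φ1] = [T, F, T, F]
r4 m[A→φ3] = [T, F, T, F]
r4 m[A→φ6] = [T, F, T, T]
r4 m[K→φ0] = [T, T, F, T]
r4 m[K→φ2] = [F, T, F, T]
r4 m[K→φ5] = [F, T, F, T]
r4 m[K→φ6] = [F, T, F, T]
r4 m[M→φ1] = [T, F, T, T]
r4 m[M→φ4] = [T, T, T, T]
r4 m[L→φ2] = [T, T, T, T]
r4 m[J→φ5] = [T, T, T, T]
r4 m[Q→φ4] = [T, T, T, T]
r4 m[G→φ3] = [T, T, T, T]
r5 m[φ0→A] = [T, F, T, T]
r5 m[φ0→K] = [F, F, T, T]
r5 m[φ1→A] = [T, T, T, T]
r5 m[φ1→M] = [T, T, T, T]
r5 m[φ2→K] = [T, T, T, T]
r5 m[φ2→L] = [T, T, T, F]
r5 m[φ3→A] = [T, F, T, T]
r5 m[φ3→G] = [T, T, T, T]
r5 m[φ4→M] = [T, F, T, T]
r5 m[φ4→Q] = [F, T, T, T]
r5 m[φ5→K] = [T, T, F, T]
r5 m[φ5→J] = [T, T, T, T]
r5 m[φ6→A] = [T, T, T, F]
r5 m[φ6→K] = [T, T, F, T]
r5 m[A→φ0] = [T, F, T, F]
r5 m[A→φ1] = [T, F, T, F]
r5 m[A→φ3] = [T, F, T, F]
r5 m[A→φ6] = [T, F, T, T]
r5 m[K→φ0] = [T, T, F, T]
r5 m[K→φ2] = [F, T, F, T]
r5 m[K→φ5] = [F, T, F, T]
r5 m[K→φ6] = [F, T, F, T]
r5 m[M→φ1] = [T, F, T, T]
r5 m[M→φ4] = [T, T, T, T]
r5 m[L→φ2] = [T, T, T, T]
r5 m[J→φ5] = [T, T, T, T]
r5 m[Q→φ4] = [T, T, T, T]
r5 m[G→φ3] = [T, T, T, T]
r6 m[φ0→A] = [T, F, T, T]
r6 m[φ0→K] = [F, F, T, T]
r6 m[φ1→A] = [T, T, T, T]
r6 m[φ1→M] = [T, T, T, T]
r6 m[φ2→K] = [T, T, T, T]
r6 m[φ2→L] = [T, T, T, F]
r6 m[φ3→A] = [T, F, T, T]
r6 m[φ3→G] = [T, T, T, T]
r6 m[φ4→M] = [T, F, T, T]
r6 m[φ4→Q] = [F, T, T, T]
r6 m[φ5→K] = [T, T, F, T]
r6 m[φ5→J] = [T, T, T, T]
r6 m[φ6→A] = [T, T, T, F]
r6 m[φ6→K] = [T, T, F, T]
r6 m[A→φ0] = [T, F, T, F]
r6 m[A→φ1] = [T, F, T, F]
r6 m[A→φ3] = [T, F, T, F]
r6 m[A→φ6] = [T, F, T, T]
r6 m[K→φ0] = [T, T, F, T]
r6 m[K→φ2] = [F, F, F, T]
r6 m[K→φ5] = [F, F, F, T]
r6 m[K→φ6] = [F, F, F, T]
r6 m[M→φ1] = [T, F, T, T]
r6 m[M→φ4] = [T, T, T, T]
r6 m[L→φ2] = [T, T, T, T]
r6 m[J→φ5] = [T, T, T, T]
r6 m[Q→φ4] = [T, T, T, T]
r6 m[G→φ3] = [T, T, T, T]
r7 m[φ0→A] = [T, F, T, T]
r7 m[φ0→K] = [F, F, T, T]
r7 m[φ1→A] = [T, T, T, T]
r7 m[φ1→M] = [T, T, T, T]
r7 m[φ2→K] = [T, T, T, T]
r7 m[φ2→L] = [T, F, T, F]
r7 m[φ3→A] = [T, F, T, T]
r7 m[φ3→G] = [T, T, T, T]
r7 m[φ4→M] = [T, F, T, T]
r7 m[φ4→Q] = [F, T, T, T]
r7 m[φ5→K] = [T, T, F, T]
r7 m[φ5→J] = [F, T, T, T]
r7 m[φ6→A] = [T, T, T, F]
r7 m[φ6→K] = [T, T, F, T]
r7 m[A→φ0] = [T, F, T, F]
r7 m[A→φ1] = [T, F, T, F]
r7 m[A→φ3] = [T, F, T, F]
r7 m[A→φ6] = [T, F, T, T]
r7 m[K→φ0] = [T, T, F, T]
r7 m[K→φ2] = [F, F, F, T]
r7 m[K→φ5] = [F, F, F, T]
r7 m[K→φ6] = [F, F, F, T]
r7 m[M→φ1] = [T, F, T, T]
r7 m[M→φ4] = [T, T, T, T]
r7 m[L→φ2] = [T, T, T, T]
r7 m[J→φ5] = [T, T, T, T]
r7 m[Q→φ4] = [T, T, T, T]
r7 m[G→φ3] = [T, T, T, T]
r8 m[φ0→A] = [T, F, T, T]
r8 m[φ0→K] = [F, F, T, T]
r8 m[φ1→A] = [T, T, T, T]
r8 m[φ1→M] = [T, T, T, T]
r8 m[φ2→K] = [T, T, T, T]
r8 m[φ2→L] = [T, F, T, F]
r8 m[φ3→A] = [T, F, T, T]
r8 m[φ3→G] = [T, T, T, T]
r8 m[φ4→M] = [T, F, T, T]
r8 m[φ4→Q] = [F, T, T, T]
r8 m[φ5→K] = [T, T, F, T]
r8 m[φ5→J] = [F, T, T, T]
r8 m[φ6→A] = [T, T, T, F]
r8 m[φ6→K] = [T, T, F, T]
r8 m[A→φ0] = [T, F, T, F]
r8 m[A→φ1] = [T, F, T, F]
r8 m[A→φ3] = [T, F, T, F]
r8 m[A→φ6] = [T, F, T, T]
r8 m[K→φ0] = [T, T, F, T]
r8 m[K→φ2] = [F, F, F, T]
r8 m[K→φ5] = [F, F, F, T]
r8 m[K→φ6] = [F, F, F, T]
r8 m[M→φ1] = [T, F, T, T]
r8 m[M→φ4] = [T, T, T, T]
r8 m[L→φ2] = [T, T, T, T]
r8 m[J→φ5] = [T, T, T, T]
r8 m[Q→φ4] = [T, T, T, T]
r8 m[G→φ3] = [T, T, T, T]
fixed point reached at round 8
messages reach a fixed point at round 8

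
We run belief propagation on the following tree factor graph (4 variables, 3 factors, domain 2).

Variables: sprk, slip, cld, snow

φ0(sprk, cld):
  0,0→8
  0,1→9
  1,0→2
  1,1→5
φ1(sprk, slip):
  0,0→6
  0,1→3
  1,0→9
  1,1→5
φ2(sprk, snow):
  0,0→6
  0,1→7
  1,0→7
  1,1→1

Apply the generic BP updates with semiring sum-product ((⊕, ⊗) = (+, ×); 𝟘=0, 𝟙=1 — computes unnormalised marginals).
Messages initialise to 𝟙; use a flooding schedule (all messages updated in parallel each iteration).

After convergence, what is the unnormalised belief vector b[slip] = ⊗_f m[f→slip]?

init: all messages = 𝟙 over 2 values
r1 m[φ0→sprk] = [17, 7]
r1 m[φ0→cld] = [10, 14]
r1 m[φ1→sprk] = [9, 14]
r1 m[φ1→slip] = [15, 8]
r1 m[φ2→sprk] = [13, 8]
r1 m[φ2→snow] = [13, 8]
r1 m[sprk→φ0] = [1, 1]
r1 m[sprk→φ1] = [1, 1]
r1 m[sprk→φ2] = [1, 1]
r1 m[slip→φ1] = [1, 1]
r1 m[cld→φ0] = [1, 1]
r1 m[snow→φ2] = [1, 1]
r2 m[φ0→sprk] = [17, 7]
r2 m[φ0→cld] = [10, 14]
r2 m[φ1→sprk] = [9, 14]
r2 m[φ1→slip] = [15, 8]
r2 m[φ2→sprk] = [13, 8]
r2 m[φ2→snow] = [13, 8]
r2 m[sprk→φ0] = [117, 112]
r2 m[sprk→φ1] = [221, 56]
r2 m[sprk→φ2] = [153, 98]
r2 m[slip→φ1] = [1, 1]
r2 m[cld→φ0] = [1, 1]
r2 m[snow→φ2] = [1, 1]
r3 m[φ0→sprk] = [17, 7]
r3 m[φ0→cld] = [1160, 1613]
r3 m[φ1→sprk] = [9, 14]
r3 m[φ1→slip] = [1830, 943]
r3 m[φ2→sprk] = [13, 8]
r3 m[φ2→snow] = [1604, 1169]
r3 m[sprk→φ0] = [117, 112]
r3 m[sprk→φ1] = [221, 56]
r3 m[sprk→φ2] = [153, 98]
r3 m[slip→φ1] = [1, 1]
r3 m[cld→φ0] = [1, 1]
r3 m[snow→φ2] = [1, 1]
r4 m[φ0→sprk] = [17, 7]
r4 m[φ0→cld] = [1160, 1613]
r4 m[φ1→sprk] = [9, 14]
r4 m[φ1→slip] = [1830, 943]
r4 m[φ2→sprk] = [13, 8]
r4 m[φ2→snow] = [1604, 1169]
r4 m[sprk→φ0] = [117, 112]
r4 m[sprk→φ1] = [221, 56]
r4 m[sprk→φ2] = [153, 98]
r4 m[slip→φ1] = [1, 1]
r4 m[cld→φ0] = [1, 1]
r4 m[snow→φ2] = [1, 1]
fixed point reached at round 4
b[slip] = ⊗ incoming = [1830, 943]

b[slip] = [1830, 943]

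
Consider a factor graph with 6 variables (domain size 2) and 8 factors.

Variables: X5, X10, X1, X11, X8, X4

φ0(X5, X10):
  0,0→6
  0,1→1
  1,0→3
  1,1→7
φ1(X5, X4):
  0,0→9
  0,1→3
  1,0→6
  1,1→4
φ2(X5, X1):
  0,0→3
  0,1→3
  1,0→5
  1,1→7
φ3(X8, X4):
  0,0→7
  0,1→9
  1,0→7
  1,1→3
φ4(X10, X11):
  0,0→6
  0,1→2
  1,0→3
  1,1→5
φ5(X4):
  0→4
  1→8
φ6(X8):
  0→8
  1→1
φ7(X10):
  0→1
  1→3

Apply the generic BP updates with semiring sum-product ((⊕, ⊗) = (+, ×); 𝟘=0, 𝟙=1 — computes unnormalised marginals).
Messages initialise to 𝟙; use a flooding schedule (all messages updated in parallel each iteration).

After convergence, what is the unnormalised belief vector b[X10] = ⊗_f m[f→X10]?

b[X10] = [2298240, 8472384]

init: all messages = 𝟙 over 2 values
r1 m[φ0→X5] = [7, 10]
r1 m[φ0→X10] = [9, 8]
r1 m[φ1→X5] = [12, 10]
r1 m[φ1→X4] = [15, 7]
r1 m[φ2→X5] = [6, 12]
r1 m[φ2→X1] = [8, 10]
r1 m[φ3→X8] = [16, 10]
r1 m[φ3→X4] = [14, 12]
r1 m[φ4→X10] = [8, 8]
r1 m[φ4→X11] = [9, 7]
r1 m[φ5→X4] = [4, 8]
r1 m[φ6→X8] = [8, 1]
r1 m[φ7→X10] = [1, 3]
r1 m[X5→φ0] = [1, 1]
r1 m[X5→φ1] = [1, 1]
r1 m[X5→φ2] = [1, 1]
r1 m[X10→φ0] = [1, 1]
r1 m[X10→φ4] = [1, 1]
r1 m[X10→φ7] = [1, 1]
r1 m[X1→φ2] = [1, 1]
r1 m[X11→φ4] = [1, 1]
r1 m[X8→φ3] = [1, 1]
r1 m[X8→φ6] = [1, 1]
r1 m[X4→φ1] = [1, 1]
r1 m[X4→φ3] = [1, 1]
r1 m[X4→φ5] = [1, 1]
r2 m[φ0→X5] = [7, 10]
r2 m[φ0→X10] = [9, 8]
r2 m[φ1→X5] = [12, 10]
r2 m[φ1→X4] = [15, 7]
r2 m[φ2→X5] = [6, 12]
r2 m[φ2→X1] = [8, 10]
r2 m[φ3→X8] = [16, 10]
r2 m[φ3→X4] = [14, 12]
r2 m[φ4→X10] = [8, 8]
r2 m[φ4→X11] = [9, 7]
r2 m[φ5→X4] = [4, 8]
r2 m[φ6→X8] = [8, 1]
r2 m[φ7→X10] = [1, 3]
r2 m[X5→φ0] = [72, 120]
r2 m[X5→φ1] = [42, 120]
r2 m[X5→φ2] = [84, 100]
r2 m[X10→φ0] = [8, 24]
r2 m[X10→φ4] = [9, 24]
r2 m[X10→φ7] = [72, 64]
r2 m[X1→φ2] = [1, 1]
r2 m[X11→φ4] = [1, 1]
r2 m[X8→φ3] = [8, 1]
r2 m[X8→φ6] = [16, 10]
r2 m[X4→φ1] = [56, 96]
r2 m[X4→φ3] = [60, 56]
r2 m[X4→φ5] = [210, 84]
r3 m[φ0→X5] = [72, 192]
r3 m[φ0→X10] = [792, 912]
r3 m[φ1→X5] = [792, 720]
r3 m[φ1→X4] = [1098, 606]
r3 m[φ2→X5] = [6, 12]
r3 m[φ2→X1] = [752, 952]
r3 m[φ3→X8] = [924, 588]
r3 m[φ3→X4] = [63, 75]
r3 m[φ4→X10] = [8, 8]
r3 m[φ4→X11] = [126, 138]
r3 m[φ5→X4] = [4, 8]
r3 m[φ6→X8] = [8, 1]
r3 m[φ7→X10] = [1, 3]
r3 m[X5→φ0] = [72, 120]
r3 m[X5→φ1] = [42, 120]
r3 m[X5→φ2] = [84, 100]
r3 m[X10→φ0] = [8, 24]
r3 m[X10→φ4] = [9, 24]
r3 m[X10→φ7] = [72, 64]
r3 m[X1→φ2] = [1, 1]
r3 m[X11→φ4] = [1, 1]
r3 m[X8→φ3] = [8, 1]
r3 m[X8→φ6] = [16, 10]
r3 m[X4→φ1] = [56, 96]
r3 m[X4→φ3] = [60, 56]
r3 m[X4→φ5] = [210, 84]
r4 m[φ0→X5] = [72, 192]
r4 m[φ0→X10] = [792, 912]
r4 m[φ1→X5] = [792, 720]
r4 m[φ1→X4] = [1098, 606]
r4 m[φ2→X5] = [6, 12]
r4 m[φ2→X1] = [752, 952]
r4 m[φ3→X8] = [924, 588]
r4 m[φ3→X4] = [63, 75]
r4 m[φ4→X10] = [8, 8]
r4 m[φ4→X11] = [126, 138]
r4 m[φ5→X4] = [4, 8]
r4 m[φ6→X8] = [8, 1]
r4 m[φ7→X10] = [1, 3]
r4 m[X5→φ0] = [4752, 8640]
r4 m[X5→φ1] = [432, 2304]
r4 m[X5→φ2] = [57024, 138240]
r4 m[X10→φ0] = [8, 24]
r4 m[X10→φ4] = [792, 2736]
r4 m[X10→φ7] = [6336, 7296]
r4 m[X1→φ2] = [1, 1]
r4 m[X11→φ4] = [1, 1]
r4 m[X8→φ3] = [8, 1]
r4 m[X8→φ6] = [924, 588]
r4 m[X4→φ1] = [252, 600]
r4 m[X4→φ3] = [4392, 4848]
r4 m[X4→φ5] = [69174, 45450]
r5 m[φ0→X5] = [72, 192]
r5 m[φ0→X10] = [54432, 65232]
r5 m[φ1→X5] = [4068, 3912]
r5 m[φ1→X4] = [17712, 10512]
r5 m[φ2→X5] = [6, 12]
r5 m[φ2→X1] = [862272, 1138752]
r5 m[φ3→X8] = [74376, 45288]
r5 m[φ3→X4] = [63, 75]
r5 m[φ4→X10] = [8, 8]
r5 m[φ4→X11] = [12960, 15264]
r5 m[φ5→X4] = [4, 8]
r5 m[φ6→X8] = [8, 1]
r5 m[φ7→X10] = [1, 3]
r5 m[X5→φ0] = [4752, 8640]
r5 m[X5→φ1] = [432, 2304]
r5 m[X5→φ2] = [57024, 138240]
r5 m[X10→φ0] = [8, 24]
r5 m[X10→φ4] = [792, 2736]
r5 m[X10→φ7] = [6336, 7296]
r5 m[X1→φ2] = [1, 1]
r5 m[X11→φ4] = [1, 1]
r5 m[X8→φ3] = [8, 1]
r5 m[X8→φ6] = [924, 588]
r5 m[X4→φ1] = [252, 600]
r5 m[X4→φ3] = [4392, 4848]
r5 m[X4→φ5] = [69174, 45450]
r6 m[φ0→X5] = [72, 192]
r6 m[φ0→X10] = [54432, 65232]
r6 m[φ1→X5] = [4068, 3912]
r6 m[φ1→X4] = [17712, 10512]
r6 m[φ2→X5] = [6, 12]
r6 m[φ2→X1] = [862272, 1138752]
r6 m[φ3→X8] = [74376, 45288]
r6 m[φ3→X4] = [63, 75]
r6 m[φ4→X10] = [8, 8]
r6 m[φ4→X11] = [12960, 15264]
r6 m[φ5→X4] = [4, 8]
r6 m[φ6→X8] = [8, 1]
r6 m[φ7→X10] = [1, 3]
r6 m[X5→φ0] = [24408, 46944]
r6 m[X5→φ1] = [432, 2304]
r6 m[X5→φ2] = [292896, 751104]
r6 m[X10→φ0] = [8, 24]
r6 m[X10→φ4] = [54432, 195696]
r6 m[X10→φ7] = [435456, 521856]
r6 m[X1→φ2] = [1, 1]
r6 m[X11→φ4] = [1, 1]
r6 m[X8→φ3] = [8, 1]
r6 m[X8→φ6] = [74376, 45288]
r6 m[X4→φ1] = [252, 600]
r6 m[X4→φ3] = [70848, 84096]
r6 m[X4→φ5] = [1115856, 788400]
r7 m[φ0→X5] = [72, 192]
r7 m[φ0→X10] = [287280, 353016]
r7 m[φ1→X5] = [4068, 3912]
r7 m[φ1→X4] = [17712, 10512]
r7 m[φ2→X5] = [6, 12]
r7 m[φ2→X1] = [4634208, 6136416]
r7 m[φ3→X8] = [1252800, 748224]
r7 m[φ3→X4] = [63, 75]
r7 m[φ4→X10] = [8, 8]
r7 m[φ4→X11] = [913680, 1087344]
r7 m[φ5→X4] = [4, 8]
r7 m[φ6→X8] = [8, 1]
r7 m[φ7→X10] = [1, 3]
r7 m[X5→φ0] = [24408, 46944]
r7 m[X5→φ1] = [432, 2304]
r7 m[X5→φ2] = [292896, 751104]
r7 m[X10→φ0] = [8, 24]
r7 m[X10→φ4] = [54432, 195696]
r7 m[X10→φ7] = [435456, 521856]
r7 m[X1→φ2] = [1, 1]
r7 m[X11→φ4] = [1, 1]
r7 m[X8→φ3] = [8, 1]
r7 m[X8→φ6] = [74376, 45288]
r7 m[X4→φ1] = [252, 600]
r7 m[X4→φ3] = [70848, 84096]
r7 m[X4→φ5] = [1115856, 788400]
r8 m[φ0→X5] = [72, 192]
r8 m[φ0→X10] = [287280, 353016]
r8 m[φ1→X5] = [4068, 3912]
r8 m[φ1→X4] = [17712, 10512]
r8 m[φ2→X5] = [6, 12]
r8 m[φ2→X1] = [4634208, 6136416]
r8 m[φ3→X8] = [1252800, 748224]
r8 m[φ3→X4] = [63, 75]
r8 m[φ4→X10] = [8, 8]
r8 m[φ4→X11] = [913680, 1087344]
r8 m[φ5→X4] = [4, 8]
r8 m[φ6→X8] = [8, 1]
r8 m[φ7→X10] = [1, 3]
r8 m[X5→φ0] = [24408, 46944]
r8 m[X5→φ1] = [432, 2304]
r8 m[X5→φ2] = [292896, 751104]
r8 m[X10→φ0] = [8, 24]
r8 m[X10→φ4] = [287280, 1059048]
r8 m[X10→φ7] = [2298240, 2824128]
r8 m[X1→φ2] = [1, 1]
r8 m[X11→φ4] = [1, 1]
r8 m[X8→φ3] = [8, 1]
r8 m[X8→φ6] = [1252800, 748224]
r8 m[X4→φ1] = [252, 600]
r8 m[X4→φ3] = [70848, 84096]
r8 m[X4→φ5] = [1115856, 788400]
r9 m[φ0→X5] = [72, 192]
r9 m[φ0→X10] = [287280, 353016]
r9 m[φ1→X5] = [4068, 3912]
r9 m[φ1→X4] = [17712, 10512]
r9 m[φ2→X5] = [6, 12]
r9 m[φ2→X1] = [4634208, 6136416]
r9 m[φ3→X8] = [1252800, 748224]
r9 m[φ3→X4] = [63, 75]
r9 m[φ4→X10] = [8, 8]
r9 m[φ4→X11] = [4900824, 5869800]
r9 m[φ5→X4] = [4, 8]
r9 m[φ6→X8] = [8, 1]
r9 m[φ7→X10] = [1, 3]
r9 m[X5→φ0] = [24408, 46944]
r9 m[X5→φ1] = [432, 2304]
r9 m[X5→φ2] = [292896, 751104]
r9 m[X10→φ0] = [8, 24]
r9 m[X10→φ4] = [287280, 1059048]
r9 m[X10→φ7] = [2298240, 2824128]
r9 m[X1→φ2] = [1, 1]
r9 m[X11→φ4] = [1, 1]
r9 m[X8→φ3] = [8, 1]
r9 m[X8→φ6] = [1252800, 748224]
r9 m[X4→φ1] = [252, 600]
r9 m[X4→φ3] = [70848, 84096]
r9 m[X4→φ5] = [1115856, 788400]
r10 m[φ0→X5] = [72, 192]
r10 m[φ0→X10] = [287280, 353016]
r10 m[φ1→X5] = [4068, 3912]
r10 m[φ1→X4] = [17712, 10512]
r10 m[φ2→X5] = [6, 12]
r10 m[φ2→X1] = [4634208, 6136416]
r10 m[φ3→X8] = [1252800, 748224]
r10 m[φ3→X4] = [63, 75]
r10 m[φ4→X10] = [8, 8]
r10 m[φ4→X11] = [4900824, 5869800]
r10 m[φ5→X4] = [4, 8]
r10 m[φ6→X8] = [8, 1]
r10 m[φ7→X10] = [1, 3]
r10 m[X5→φ0] = [24408, 46944]
r10 m[X5→φ1] = [432, 2304]
r10 m[X5→φ2] = [292896, 751104]
r10 m[X10→φ0] = [8, 24]
r10 m[X10→φ4] = [287280, 1059048]
r10 m[X10→φ7] = [2298240, 2824128]
r10 m[X1→φ2] = [1, 1]
r10 m[X11→φ4] = [1, 1]
r10 m[X8→φ3] = [8, 1]
r10 m[X8→φ6] = [1252800, 748224]
r10 m[X4→φ1] = [252, 600]
r10 m[X4→φ3] = [70848, 84096]
r10 m[X4→φ5] = [1115856, 788400]
fixed point reached at round 10
b[X10] = ⊗ incoming = [2298240, 8472384]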